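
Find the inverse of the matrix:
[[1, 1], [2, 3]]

For [[a,b],[c,d]], inverse = (1/det)·[[d,-b],[-c,a]]
det = (1)(3) - (1)(2) = 3 - 2 = 1
Inverse = [[3, -1], [-2, 1]]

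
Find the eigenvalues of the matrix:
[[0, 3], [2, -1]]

Characteristic equation: det(A - λI) = 0
λ² - (trace)λ + (det) = 0
trace = 0 + -1 = -1, det = (0)(-1) - (3)(2) = -6
λ² - (-1)λ + (-6) = 0
λ = (-1 ± √((-1)² - 4·(-6))) / 2 = (-1 ± √25) / 2
Solving: λ = -3, 2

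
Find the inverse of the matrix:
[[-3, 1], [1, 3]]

For [[a,b],[c,d]], inverse = (1/det)·[[d,-b],[-c,a]]
det = (-3)(3) - (1)(1) = -9 - 1 = -10
Inverse = (1/-10)·[[3, -1], [-1, -3]]
= [[-3/10, 1/10], [1/10, 3/10]]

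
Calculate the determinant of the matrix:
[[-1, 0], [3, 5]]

For a 2×2 matrix [[a, b], [c, d]], det = ad - bc
det = (-1)(5) - (0)(3) = -5 - 0 = -5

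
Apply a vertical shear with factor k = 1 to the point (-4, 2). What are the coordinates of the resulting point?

Shear matrix for vertical shear with factor k = 1:
[[1, 0], [1, 1]]
Result: (-4, 2) → (-4, -2)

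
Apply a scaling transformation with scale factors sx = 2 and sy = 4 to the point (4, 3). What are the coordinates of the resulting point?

Scaling matrix:
[[2, 0], [0, 4]]
Result: (4 × 2, 3 × 4) = (8, 12)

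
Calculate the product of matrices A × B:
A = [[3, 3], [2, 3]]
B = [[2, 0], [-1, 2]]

Matrix multiplication:
C[0][0] = 3×2 + 3×-1 = 3
C[0][1] = 3×0 + 3×2 = 6
C[1][0] = 2×2 + 3×-1 = 1
C[1][1] = 2×0 + 3×2 = 6
Result: [[3, 6], [1, 6]]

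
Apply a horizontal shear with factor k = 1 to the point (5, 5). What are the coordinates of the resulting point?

Shear matrix for horizontal shear with factor k = 1:
[[1, 1], [0, 1]]
Result: (5, 5) → (10, 5)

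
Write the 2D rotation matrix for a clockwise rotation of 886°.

Rotation matrix formula: [[cos θ, -sin θ], [sin θ, cos θ]]
A clockwise rotation by 886° is equivalent to a counterclockwise rotation by -886°.
For θ = -886°:
cos(-886°) = -0.9703
sin(-886°) = -0.2419
Result: [[-0.9703, 0.2419], [-0.2419, -0.9703]]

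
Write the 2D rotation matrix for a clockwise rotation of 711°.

Rotation matrix formula: [[cos θ, -sin θ], [sin θ, cos θ]]
A clockwise rotation by 711° is equivalent to a counterclockwise rotation by -711°.
For θ = -711°:
cos(-711°) = 0.9877
sin(-711°) = 0.1564
Result: [[0.9877, -0.1564], [0.1564, 0.9877]]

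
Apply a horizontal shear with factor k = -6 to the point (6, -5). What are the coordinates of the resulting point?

Shear matrix for horizontal shear with factor k = -6:
[[1, -6], [0, 1]]
Result: (6, -5) → (36, -5)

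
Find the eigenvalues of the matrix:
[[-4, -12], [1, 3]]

Characteristic equation: det(A - λI) = 0
λ² - (trace)λ + (det) = 0
trace = -4 + 3 = -1, det = (-4)(3) - (-12)(1) = 0
λ² - (-1)λ + (0) = 0
λ = (-1 ± √((-1)² - 4·(0))) / 2 = (-1 ± √1) / 2
Solving: λ = -1, 0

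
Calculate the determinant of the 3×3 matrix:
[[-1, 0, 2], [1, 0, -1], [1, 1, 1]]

Expansion along first row:
det = -1·det([[0,-1],[1,1]]) - 0·det([[1,-1],[1,1]]) + 2·det([[1,0],[1,1]])
    = -1·(0·1 - -1·1) - 0·(1·1 - -1·1) + 2·(1·1 - 0·1)
    = -1·1 - 0·2 + 2·1
    = -1 + 0 + 2 = 1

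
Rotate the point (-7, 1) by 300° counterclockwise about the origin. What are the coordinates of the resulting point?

Rotation matrix for 300°: [[cos 300°, -sin 300°], [sin 300°, cos 300°]] ≈ [[0.500000, 0.866025], [-0.866025, 0.500000]]
[[0.500000, 0.866025], [-0.866025, 0.500000]] × [-7, 1]ᵀ ≈ [-2.6340, 6.5622]ᵀ
Result: (-2.6340, 6.5622)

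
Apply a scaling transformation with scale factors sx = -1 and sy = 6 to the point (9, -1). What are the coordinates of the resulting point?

Scaling matrix:
[[-1, 0], [0, 6]]
Result: (9 × -1, -1 × 6) = (-9, -6)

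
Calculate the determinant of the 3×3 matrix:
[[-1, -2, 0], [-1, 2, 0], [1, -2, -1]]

Expansion along first row:
det = -1·det([[2,0],[-2,-1]]) - -2·det([[-1,0],[1,-1]]) + 0·det([[-1,2],[1,-2]])
    = -1·(2·-1 - 0·-2) - -2·(-1·-1 - 0·1) + 0·(-1·-2 - 2·1)
    = -1·-2 - -2·1 + 0·0
    = 2 + 2 + 0 = 4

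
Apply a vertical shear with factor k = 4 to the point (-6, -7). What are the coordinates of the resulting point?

Shear matrix for vertical shear with factor k = 4:
[[1, 0], [4, 1]]
Result: (-6, -7) → (-6, -31)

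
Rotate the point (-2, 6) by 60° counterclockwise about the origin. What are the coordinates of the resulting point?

Rotation matrix for 60°: [[cos 60°, -sin 60°], [sin 60°, cos 60°]] ≈ [[0.500000, -0.866025], [0.866025, 0.500000]]
[[0.500000, -0.866025], [0.866025, 0.500000]] × [-2, 6]ᵀ ≈ [-6.1962, 1.2679]ᵀ
Result: (-6.1962, 1.2679)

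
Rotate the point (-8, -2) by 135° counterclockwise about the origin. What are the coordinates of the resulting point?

Rotation matrix for 135°: [[cos 135°, -sin 135°], [sin 135°, cos 135°]] ≈ [[-0.707107, -0.707107], [0.707107, -0.707107]]
[[-0.707107, -0.707107], [0.707107, -0.707107]] × [-8, -2]ᵀ ≈ [7.0711, -4.2426]ᵀ
Result: (7.0711, -4.2426)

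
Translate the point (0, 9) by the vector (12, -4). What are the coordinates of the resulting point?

Translation by (12, -4) (homogeneous matrix [[1, 0, 12], [0, 1, -4], [0, 0, 1]]):
x' = 0 + 12 = 12
y' = 9 + -4 = 5
Result: (12, 5)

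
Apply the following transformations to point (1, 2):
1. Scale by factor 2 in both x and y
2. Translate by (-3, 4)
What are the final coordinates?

Step 1: Scale (1, 2) by 2 → (2, 4)
Step 2: Translate by (-3, 4) → (-1, 8)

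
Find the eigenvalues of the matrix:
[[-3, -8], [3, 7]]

Characteristic equation: det(A - λI) = 0
λ² - (trace)λ + (det) = 0
trace = -3 + 7 = 4, det = (-3)(7) - (-8)(3) = 3
λ² - (4)λ + (3) = 0
λ = (4 ± √((4)² - 4·(3))) / 2 = (4 ± √4) / 2
Solving: λ = 1, 3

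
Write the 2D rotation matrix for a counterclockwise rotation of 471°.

Rotation matrix formula: [[cos θ, -sin θ], [sin θ, cos θ]]
For θ = 471°:
cos(471°) = -0.3584
sin(471°) = 0.9336
Result: [[-0.3584, -0.9336], [0.9336, -0.3584]]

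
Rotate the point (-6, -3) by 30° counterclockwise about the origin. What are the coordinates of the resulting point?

Rotation matrix for 30°: [[cos 30°, -sin 30°], [sin 30°, cos 30°]] ≈ [[0.866025, -0.500000], [0.500000, 0.866025]]
[[0.866025, -0.500000], [0.500000, 0.866025]] × [-6, -3]ᵀ ≈ [-3.6962, -5.5981]ᵀ
Result: (-3.6962, -5.5981)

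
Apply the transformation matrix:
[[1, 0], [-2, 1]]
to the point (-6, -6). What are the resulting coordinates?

Matrix multiplication:
[[1, 0], [-2, 1]] × [-6, -6]ᵀ
= [(1)(-6) + (0)(-6), (-2)(-6) + (1)(-6)]ᵀ
= [-6, 6]ᵀ
Result: (-6, 6)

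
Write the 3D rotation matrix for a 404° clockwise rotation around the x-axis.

Rotation matrix for clockwise 404° around x-axis:
A clockwise rotation by 404° is a counterclockwise rotation by -404°.
cos(-404°) = 0.7193, sin(-404°) = -0.6947
Result: [[1, 0, 0], [0, 0.7193, 0.6947], [0, -0.6947, 0.7193]]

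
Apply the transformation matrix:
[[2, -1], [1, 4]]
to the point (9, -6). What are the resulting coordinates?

Matrix multiplication:
[[2, -1], [1, 4]] × [9, -6]ᵀ
= [(2)(9) + (-1)(-6), (1)(9) + (4)(-6)]ᵀ
= [24, -15]ᵀ
Result: (24, -15)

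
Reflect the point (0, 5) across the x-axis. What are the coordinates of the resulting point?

Reflection across x-axis: (0, 5) → (0, -5)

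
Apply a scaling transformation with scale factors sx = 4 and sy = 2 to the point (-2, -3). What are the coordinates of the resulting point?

Scaling matrix:
[[4, 0], [0, 2]]
Result: (-2 × 4, -3 × 2) = (-8, -6)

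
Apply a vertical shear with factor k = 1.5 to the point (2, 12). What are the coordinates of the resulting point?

Shear matrix for vertical shear with factor k = 1.5:
[[1, 0], [1.50, 1]]
Result: (2, 12) → (2, 15)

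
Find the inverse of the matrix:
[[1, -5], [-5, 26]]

For [[a,b],[c,d]], inverse = (1/det)·[[d,-b],[-c,a]]
det = (1)(26) - (-5)(-5) = 26 - 25 = 1
Inverse = [[26, 5], [5, 1]]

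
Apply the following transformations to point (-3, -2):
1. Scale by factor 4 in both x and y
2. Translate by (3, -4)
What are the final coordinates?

Step 1: Scale (-3, -2) by 4 → (-12, -8)
Step 2: Translate by (3, -4) → (-9, -12)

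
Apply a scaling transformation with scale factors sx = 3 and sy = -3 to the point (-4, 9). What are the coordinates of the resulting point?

Scaling matrix:
[[3, 0], [0, -3]]
Result: (-4 × 3, 9 × -3) = (-12, -27)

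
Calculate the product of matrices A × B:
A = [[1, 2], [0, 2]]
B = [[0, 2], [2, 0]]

Matrix multiplication:
C[0][0] = 1×0 + 2×2 = 4
C[0][1] = 1×2 + 2×0 = 2
C[1][0] = 0×0 + 2×2 = 4
C[1][1] = 0×2 + 2×0 = 0
Result: [[4, 2], [4, 0]]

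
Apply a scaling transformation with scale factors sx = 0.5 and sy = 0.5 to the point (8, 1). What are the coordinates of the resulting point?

Scaling matrix:
[[0.50, 0], [0, 0.50]]
Result: (8 × 0.5, 1 × 0.5) = (4, 0.5)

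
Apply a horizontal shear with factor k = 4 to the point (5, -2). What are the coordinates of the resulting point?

Shear matrix for horizontal shear with factor k = 4:
[[1, 4], [0, 1]]
Result: (5, -2) → (-3, -2)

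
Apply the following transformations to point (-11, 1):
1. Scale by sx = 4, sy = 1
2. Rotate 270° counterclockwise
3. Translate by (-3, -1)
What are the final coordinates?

Step 1: Scale → (-44, 1)
Step 2: Rotate 270° → (1, 44)
Step 3: Translate → (-2, 43)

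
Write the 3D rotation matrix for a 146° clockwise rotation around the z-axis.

Rotation matrix for clockwise 146° around z-axis:
A clockwise rotation by 146° is a counterclockwise rotation by -146°.
cos(-146°) = -0.8290, sin(-146°) = -0.5592
Result: [[-0.8290, 0.5592, 0], [-0.5592, -0.8290, 0], [0, 0, 1]]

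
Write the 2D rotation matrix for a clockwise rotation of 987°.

Rotation matrix formula: [[cos θ, -sin θ], [sin θ, cos θ]]
A clockwise rotation by 987° is equivalent to a counterclockwise rotation by -987°.
For θ = -987°:
cos(-987°) = -0.0523
sin(-987°) = 0.9986
Result: [[-0.0523, -0.9986], [0.9986, -0.0523]]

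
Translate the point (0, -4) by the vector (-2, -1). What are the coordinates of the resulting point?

Translation by (-2, -1) (homogeneous matrix [[1, 0, -2], [0, 1, -1], [0, 0, 1]]):
x' = 0 + -2 = -2
y' = -4 + -1 = -5
Result: (-2, -5)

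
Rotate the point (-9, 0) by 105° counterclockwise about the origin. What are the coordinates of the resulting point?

Rotation matrix for 105°: [[cos 105°, -sin 105°], [sin 105°, cos 105°]] ≈ [[-0.258819, -0.965926], [0.965926, -0.258819]]
[[-0.258819, -0.965926], [0.965926, -0.258819]] × [-9, 0]ᵀ ≈ [2.3294, -8.6933]ᵀ
Result: (2.3294, -8.6933)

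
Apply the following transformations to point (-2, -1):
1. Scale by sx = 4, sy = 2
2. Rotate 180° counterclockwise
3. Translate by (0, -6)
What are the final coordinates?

Step 1: Scale → (-8, -2)
Step 2: Rotate 180° → (8, 2)
Step 3: Translate → (8, -4)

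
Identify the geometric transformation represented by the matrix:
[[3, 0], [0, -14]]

This matrix represents: non-uniform scaling by sx = 3, sy = -14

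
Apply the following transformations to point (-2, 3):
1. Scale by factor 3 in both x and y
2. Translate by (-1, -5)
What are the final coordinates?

Step 1: Scale (-2, 3) by 3 → (-6, 9)
Step 2: Translate by (-1, -5) → (-7, 4)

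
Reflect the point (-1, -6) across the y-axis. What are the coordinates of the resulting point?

Reflection across y-axis: (-1, -6) → (1, -6)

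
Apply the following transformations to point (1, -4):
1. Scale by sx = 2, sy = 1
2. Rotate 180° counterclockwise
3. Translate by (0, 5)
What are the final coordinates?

Step 1: Scale → (2, -4)
Step 2: Rotate 180° → (-2, 4)
Step 3: Translate → (-2, 9)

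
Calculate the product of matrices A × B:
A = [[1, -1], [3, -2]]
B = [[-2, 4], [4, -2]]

Matrix multiplication:
C[0][0] = 1×-2 + -1×4 = -6
C[0][1] = 1×4 + -1×-2 = 6
C[1][0] = 3×-2 + -2×4 = -14
C[1][1] = 3×4 + -2×-2 = 16
Result: [[-6, 6], [-14, 16]]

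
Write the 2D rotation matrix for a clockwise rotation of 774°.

Rotation matrix formula: [[cos θ, -sin θ], [sin θ, cos θ]]
A clockwise rotation by 774° is equivalent to a counterclockwise rotation by -774°.
For θ = -774°:
cos(-774°) = 0.5878
sin(-774°) = -0.8090
Result: [[0.5878, 0.8090], [-0.8090, 0.5878]]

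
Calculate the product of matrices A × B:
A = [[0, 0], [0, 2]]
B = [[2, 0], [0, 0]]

Matrix multiplication:
C[0][0] = 0×2 + 0×0 = 0
C[0][1] = 0×0 + 0×0 = 0
C[1][0] = 0×2 + 2×0 = 0
C[1][1] = 0×0 + 2×0 = 0
Result: [[0, 0], [0, 0]]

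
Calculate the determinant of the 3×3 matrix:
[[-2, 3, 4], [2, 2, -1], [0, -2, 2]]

Expansion along first row:
det = -2·det([[2,-1],[-2,2]]) - 3·det([[2,-1],[0,2]]) + 4·det([[2,2],[0,-2]])
    = -2·(2·2 - -1·-2) - 3·(2·2 - -1·0) + 4·(2·-2 - 2·0)
    = -2·2 - 3·4 + 4·-4
    = -4 + -12 + -16 = -32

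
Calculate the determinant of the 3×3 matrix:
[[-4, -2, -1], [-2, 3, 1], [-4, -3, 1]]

Expansion along first row:
det = -4·det([[3,1],[-3,1]]) - -2·det([[-2,1],[-4,1]]) + -1·det([[-2,3],[-4,-3]])
    = -4·(3·1 - 1·-3) - -2·(-2·1 - 1·-4) + -1·(-2·-3 - 3·-4)
    = -4·6 - -2·2 + -1·18
    = -24 + 4 + -18 = -38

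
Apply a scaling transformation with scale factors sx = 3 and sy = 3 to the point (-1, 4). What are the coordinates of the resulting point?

Scaling matrix:
[[3, 0], [0, 3]]
Result: (-1 × 3, 4 × 3) = (-3, 12)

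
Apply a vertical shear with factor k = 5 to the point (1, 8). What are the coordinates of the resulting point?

Shear matrix for vertical shear with factor k = 5:
[[1, 0], [5, 1]]
Result: (1, 8) → (1, 13)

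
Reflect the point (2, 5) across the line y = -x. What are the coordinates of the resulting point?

Reflection across line y = -x: (2, 5) → (-5, -2)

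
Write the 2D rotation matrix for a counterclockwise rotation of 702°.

Rotation matrix formula: [[cos θ, -sin θ], [sin θ, cos θ]]
For θ = 702°:
cos(702°) = 0.9511
sin(702°) = -0.3090
Result: [[0.9511, 0.3090], [-0.3090, 0.9511]]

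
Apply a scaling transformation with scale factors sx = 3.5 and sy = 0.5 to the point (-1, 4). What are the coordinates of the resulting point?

Scaling matrix:
[[3.50, 0], [0, 0.50]]
Result: (-1 × 3.5, 4 × 0.5) = (-3.5, 2)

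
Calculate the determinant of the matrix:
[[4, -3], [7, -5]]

For a 2×2 matrix [[a, b], [c, d]], det = ad - bc
det = (4)(-5) - (-3)(7) = -20 - -21 = 1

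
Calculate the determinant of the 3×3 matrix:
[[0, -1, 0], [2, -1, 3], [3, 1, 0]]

Expansion along first row:
det = 0·det([[-1,3],[1,0]]) - -1·det([[2,3],[3,0]]) + 0·det([[2,-1],[3,1]])
    = 0·(-1·0 - 3·1) - -1·(2·0 - 3·3) + 0·(2·1 - -1·3)
    = 0·-3 - -1·-9 + 0·5
    = 0 + -9 + 0 = -9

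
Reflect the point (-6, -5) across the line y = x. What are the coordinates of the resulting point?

Reflection across line y = x: (-6, -5) → (-5, -6)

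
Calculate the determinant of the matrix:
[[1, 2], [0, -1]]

For a 2×2 matrix [[a, b], [c, d]], det = ad - bc
det = (1)(-1) - (2)(0) = -1 - 0 = -1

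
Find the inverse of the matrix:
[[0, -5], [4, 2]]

For [[a,b],[c,d]], inverse = (1/det)·[[d,-b],[-c,a]]
det = (0)(2) - (-5)(4) = 0 - -20 = 20
Inverse = (1/20)·[[2, 5], [-4, 0]]
= [[1/10, 1/4], [-1/5, 0]]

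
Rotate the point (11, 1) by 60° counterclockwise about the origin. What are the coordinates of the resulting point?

Rotation matrix for 60°: [[cos 60°, -sin 60°], [sin 60°, cos 60°]] ≈ [[0.500000, -0.866025], [0.866025, 0.500000]]
[[0.500000, -0.866025], [0.866025, 0.500000]] × [11, 1]ᵀ ≈ [4.6340, 10.0263]ᵀ
Result: (4.6340, 10.0263)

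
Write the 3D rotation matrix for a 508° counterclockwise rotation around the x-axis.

Rotation matrix for counterclockwise 508° around x-axis:
cos(508°) = -0.8480, sin(508°) = 0.5299
Result: [[1, 0, 0], [0, -0.8480, -0.5299], [0, 0.5299, -0.8480]]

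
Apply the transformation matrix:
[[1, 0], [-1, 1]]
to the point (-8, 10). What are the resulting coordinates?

Matrix multiplication:
[[1, 0], [-1, 1]] × [-8, 10]ᵀ
= [(1)(-8) + (0)(10), (-1)(-8) + (1)(10)]ᵀ
= [-8, 18]ᵀ
Result: (-8, 18)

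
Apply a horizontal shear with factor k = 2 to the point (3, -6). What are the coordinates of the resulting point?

Shear matrix for horizontal shear with factor k = 2:
[[1, 2], [0, 1]]
Result: (3, -6) → (-9, -6)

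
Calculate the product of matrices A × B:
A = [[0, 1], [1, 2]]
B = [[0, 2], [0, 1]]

Matrix multiplication:
C[0][0] = 0×0 + 1×0 = 0
C[0][1] = 0×2 + 1×1 = 1
C[1][0] = 1×0 + 2×0 = 0
C[1][1] = 1×2 + 2×1 = 4
Result: [[0, 1], [0, 4]]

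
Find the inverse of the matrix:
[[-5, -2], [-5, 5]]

For [[a,b],[c,d]], inverse = (1/det)·[[d,-b],[-c,a]]
det = (-5)(5) - (-2)(-5) = -25 - 10 = -35
Inverse = (1/-35)·[[5, 2], [5, -5]]
= [[-1/7, -2/35], [-1/7, 1/7]]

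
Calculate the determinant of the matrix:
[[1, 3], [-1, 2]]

For a 2×2 matrix [[a, b], [c, d]], det = ad - bc
det = (1)(2) - (3)(-1) = 2 - -3 = 5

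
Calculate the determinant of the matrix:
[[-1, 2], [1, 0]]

For a 2×2 matrix [[a, b], [c, d]], det = ad - bc
det = (-1)(0) - (2)(1) = 0 - 2 = -2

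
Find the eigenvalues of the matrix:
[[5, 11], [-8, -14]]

Characteristic equation: det(A - λI) = 0
λ² - (trace)λ + (det) = 0
trace = 5 + -14 = -9, det = (5)(-14) - (11)(-8) = 18
λ² - (-9)λ + (18) = 0
λ = (-9 ± √((-9)² - 4·(18))) / 2 = (-9 ± √9) / 2
Solving: λ = -6, -3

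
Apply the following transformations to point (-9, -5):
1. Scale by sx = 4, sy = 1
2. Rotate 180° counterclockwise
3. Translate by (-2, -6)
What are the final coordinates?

Step 1: Scale → (-36, -5)
Step 2: Rotate 180° → (36, 5)
Step 3: Translate → (34, -1)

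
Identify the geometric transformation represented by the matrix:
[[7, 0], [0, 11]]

This matrix represents: non-uniform scaling by sx = 7, sy = 11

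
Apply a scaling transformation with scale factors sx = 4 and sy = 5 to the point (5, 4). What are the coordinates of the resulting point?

Scaling matrix:
[[4, 0], [0, 5]]
Result: (5 × 4, 4 × 5) = (20, 20)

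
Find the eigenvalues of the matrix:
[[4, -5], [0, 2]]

Characteristic equation: det(A - λI) = 0
λ² - (trace)λ + (det) = 0
trace = 4 + 2 = 6, det = (4)(2) - (-5)(0) = 8
λ² - (6)λ + (8) = 0
λ = (6 ± √((6)² - 4·(8))) / 2 = (6 ± √4) / 2
Solving: λ = 2, 4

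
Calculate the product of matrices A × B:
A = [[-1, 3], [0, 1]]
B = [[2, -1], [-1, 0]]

Matrix multiplication:
C[0][0] = -1×2 + 3×-1 = -5
C[0][1] = -1×-1 + 3×0 = 1
C[1][0] = 0×2 + 1×-1 = -1
C[1][1] = 0×-1 + 1×0 = 0
Result: [[-5, 1], [-1, 0]]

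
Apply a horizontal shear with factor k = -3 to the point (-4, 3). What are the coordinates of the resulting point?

Shear matrix for horizontal shear with factor k = -3:
[[1, -3], [0, 1]]
Result: (-4, 3) → (-13, 3)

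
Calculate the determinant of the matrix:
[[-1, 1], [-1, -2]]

For a 2×2 matrix [[a, b], [c, d]], det = ad - bc
det = (-1)(-2) - (1)(-1) = 2 - -1 = 3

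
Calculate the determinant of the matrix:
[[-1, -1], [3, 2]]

For a 2×2 matrix [[a, b], [c, d]], det = ad - bc
det = (-1)(2) - (-1)(3) = -2 - -3 = 1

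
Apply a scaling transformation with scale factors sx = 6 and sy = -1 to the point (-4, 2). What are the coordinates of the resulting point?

Scaling matrix:
[[6, 0], [0, -1]]
Result: (-4 × 6, 2 × -1) = (-24, -2)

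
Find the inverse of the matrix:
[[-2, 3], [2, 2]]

For [[a,b],[c,d]], inverse = (1/det)·[[d,-b],[-c,a]]
det = (-2)(2) - (3)(2) = -4 - 6 = -10
Inverse = (1/-10)·[[2, -3], [-2, -2]]
= [[-1/5, 3/10], [1/5, 1/5]]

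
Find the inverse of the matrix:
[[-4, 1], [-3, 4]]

For [[a,b],[c,d]], inverse = (1/det)·[[d,-b],[-c,a]]
det = (-4)(4) - (1)(-3) = -16 - -3 = -13
Inverse = (1/-13)·[[4, -1], [3, -4]]
= [[-4/13, 1/13], [-3/13, 4/13]]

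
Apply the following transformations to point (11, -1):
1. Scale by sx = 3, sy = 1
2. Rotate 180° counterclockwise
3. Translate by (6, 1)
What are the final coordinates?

Step 1: Scale → (33, -1)
Step 2: Rotate 180° → (-33, 1)
Step 3: Translate → (-27, 2)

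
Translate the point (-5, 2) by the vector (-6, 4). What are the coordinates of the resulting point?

Translation by (-6, 4) (homogeneous matrix [[1, 0, -6], [0, 1, 4], [0, 0, 1]]):
x' = -5 + -6 = -11
y' = 2 + 4 = 6
Result: (-11, 6)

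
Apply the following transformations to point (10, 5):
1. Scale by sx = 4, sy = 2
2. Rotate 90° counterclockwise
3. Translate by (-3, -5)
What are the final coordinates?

Step 1: Scale → (40, 10)
Step 2: Rotate 90° → (-10, 40)
Step 3: Translate → (-13, 35)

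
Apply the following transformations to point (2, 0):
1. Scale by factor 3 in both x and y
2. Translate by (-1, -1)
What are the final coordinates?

Step 1: Scale (2, 0) by 3 → (6, 0)
Step 2: Translate by (-1, -1) → (5, -1)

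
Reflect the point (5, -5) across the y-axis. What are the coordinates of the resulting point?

Reflection across y-axis: (5, -5) → (-5, -5)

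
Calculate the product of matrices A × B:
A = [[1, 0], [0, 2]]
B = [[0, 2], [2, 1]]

Matrix multiplication:
C[0][0] = 1×0 + 0×2 = 0
C[0][1] = 1×2 + 0×1 = 2
C[1][0] = 0×0 + 2×2 = 4
C[1][1] = 0×2 + 2×1 = 2
Result: [[0, 2], [4, 2]]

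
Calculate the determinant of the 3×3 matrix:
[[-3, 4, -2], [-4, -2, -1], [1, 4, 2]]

Expansion along first row:
det = -3·det([[-2,-1],[4,2]]) - 4·det([[-4,-1],[1,2]]) + -2·det([[-4,-2],[1,4]])
    = -3·(-2·2 - -1·4) - 4·(-4·2 - -1·1) + -2·(-4·4 - -2·1)
    = -3·0 - 4·-7 + -2·-14
    = 0 + 28 + 28 = 56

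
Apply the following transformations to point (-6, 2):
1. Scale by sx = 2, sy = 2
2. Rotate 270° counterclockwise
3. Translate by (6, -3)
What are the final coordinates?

Step 1: Scale → (-12, 4)
Step 2: Rotate 270° → (4, 12)
Step 3: Translate → (10, 9)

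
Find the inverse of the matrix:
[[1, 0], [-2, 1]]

For [[a,b],[c,d]], inverse = (1/det)·[[d,-b],[-c,a]]
det = (1)(1) - (0)(-2) = 1 - 0 = 1
Inverse = [[1, 0], [2, 1]]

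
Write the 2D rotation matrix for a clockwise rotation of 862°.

Rotation matrix formula: [[cos θ, -sin θ], [sin θ, cos θ]]
A clockwise rotation by 862° is equivalent to a counterclockwise rotation by -862°.
For θ = -862°:
cos(-862°) = -0.7880
sin(-862°) = -0.6157
Result: [[-0.7880, 0.6157], [-0.6157, -0.7880]]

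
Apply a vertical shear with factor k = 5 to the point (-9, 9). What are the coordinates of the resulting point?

Shear matrix for vertical shear with factor k = 5:
[[1, 0], [5, 1]]
Result: (-9, 9) → (-9, -36)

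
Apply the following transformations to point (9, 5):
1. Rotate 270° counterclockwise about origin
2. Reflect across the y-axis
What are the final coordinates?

Step 1: Rotate 270° → (5, -9)
Step 2: Reflect across y-axis → (-5, -9)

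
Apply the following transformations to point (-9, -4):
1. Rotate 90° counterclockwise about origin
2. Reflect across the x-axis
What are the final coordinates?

Step 1: Rotate 90° → (4, -9)
Step 2: Reflect across x-axis → (4, 9)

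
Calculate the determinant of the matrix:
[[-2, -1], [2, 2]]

For a 2×2 matrix [[a, b], [c, d]], det = ad - bc
det = (-2)(2) - (-1)(2) = -4 - -2 = -2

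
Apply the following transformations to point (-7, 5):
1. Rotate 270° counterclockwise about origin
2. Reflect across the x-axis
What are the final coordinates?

Step 1: Rotate 270° → (5, 7)
Step 2: Reflect across x-axis → (5, -7)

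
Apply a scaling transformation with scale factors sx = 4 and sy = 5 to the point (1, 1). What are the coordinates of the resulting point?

Scaling matrix:
[[4, 0], [0, 5]]
Result: (1 × 4, 1 × 5) = (4, 5)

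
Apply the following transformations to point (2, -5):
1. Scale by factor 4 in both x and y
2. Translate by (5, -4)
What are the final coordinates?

Step 1: Scale (2, -5) by 4 → (8, -20)
Step 2: Translate by (5, -4) → (13, -24)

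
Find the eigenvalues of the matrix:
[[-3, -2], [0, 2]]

Characteristic equation: det(A - λI) = 0
λ² - (trace)λ + (det) = 0
trace = -3 + 2 = -1, det = (-3)(2) - (-2)(0) = -6
λ² - (-1)λ + (-6) = 0
λ = (-1 ± √((-1)² - 4·(-6))) / 2 = (-1 ± √25) / 2
Solving: λ = -3, 2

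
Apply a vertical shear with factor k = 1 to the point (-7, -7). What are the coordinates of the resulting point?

Shear matrix for vertical shear with factor k = 1:
[[1, 0], [1, 1]]
Result: (-7, -7) → (-7, -14)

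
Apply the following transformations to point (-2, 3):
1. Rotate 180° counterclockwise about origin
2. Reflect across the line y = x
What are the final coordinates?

Step 1: Rotate 180° → (2, -3)
Step 2: Reflect across line y = x → (-3, 2)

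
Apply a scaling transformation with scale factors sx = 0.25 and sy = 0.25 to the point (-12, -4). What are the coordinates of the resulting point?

Scaling matrix:
[[0.25, 0], [0, 0.25]]
Result: (-12 × 0.25, -4 × 0.25) = (-3, -1)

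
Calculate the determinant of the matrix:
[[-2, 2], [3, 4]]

For a 2×2 matrix [[a, b], [c, d]], det = ad - bc
det = (-2)(4) - (2)(3) = -8 - 6 = -14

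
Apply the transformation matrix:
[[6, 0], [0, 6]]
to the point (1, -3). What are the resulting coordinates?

Matrix multiplication:
[[6, 0], [0, 6]] × [1, -3]ᵀ
= [(6)(1) + (0)(-3), (0)(1) + (6)(-3)]ᵀ
= [6, -18]ᵀ
Result: (6, -18)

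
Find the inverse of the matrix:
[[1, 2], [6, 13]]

For [[a,b],[c,d]], inverse = (1/det)·[[d,-b],[-c,a]]
det = (1)(13) - (2)(6) = 13 - 12 = 1
Inverse = [[13, -2], [-6, 1]]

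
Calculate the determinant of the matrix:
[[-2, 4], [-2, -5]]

For a 2×2 matrix [[a, b], [c, d]], det = ad - bc
det = (-2)(-5) - (4)(-2) = 10 - -8 = 18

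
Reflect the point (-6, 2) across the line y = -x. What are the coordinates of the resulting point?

Reflection across line y = -x: (-6, 2) → (-2, 6)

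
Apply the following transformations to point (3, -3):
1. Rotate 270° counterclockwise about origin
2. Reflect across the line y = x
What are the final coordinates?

Step 1: Rotate 270° → (-3, -3)
Step 2: Reflect across line y = x → (-3, -3)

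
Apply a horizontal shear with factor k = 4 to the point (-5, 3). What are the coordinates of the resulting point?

Shear matrix for horizontal shear with factor k = 4:
[[1, 4], [0, 1]]
Result: (-5, 3) → (7, 3)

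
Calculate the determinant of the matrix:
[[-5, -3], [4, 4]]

For a 2×2 matrix [[a, b], [c, d]], det = ad - bc
det = (-5)(4) - (-3)(4) = -20 - -12 = -8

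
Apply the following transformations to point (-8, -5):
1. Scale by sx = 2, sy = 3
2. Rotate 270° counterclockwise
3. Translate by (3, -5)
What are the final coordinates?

Step 1: Scale → (-16, -15)
Step 2: Rotate 270° → (-15, 16)
Step 3: Translate → (-12, 11)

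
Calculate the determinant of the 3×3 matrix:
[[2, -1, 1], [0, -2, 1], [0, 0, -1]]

Expansion along first row:
det = 2·det([[-2,1],[0,-1]]) - -1·det([[0,1],[0,-1]]) + 1·det([[0,-2],[0,0]])
    = 2·(-2·-1 - 1·0) - -1·(0·-1 - 1·0) + 1·(0·0 - -2·0)
    = 2·2 - -1·0 + 1·0
    = 4 + 0 + 0 = 4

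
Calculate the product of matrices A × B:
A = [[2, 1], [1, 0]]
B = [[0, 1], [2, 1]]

Matrix multiplication:
C[0][0] = 2×0 + 1×2 = 2
C[0][1] = 2×1 + 1×1 = 3
C[1][0] = 1×0 + 0×2 = 0
C[1][1] = 1×1 + 0×1 = 1
Result: [[2, 3], [0, 1]]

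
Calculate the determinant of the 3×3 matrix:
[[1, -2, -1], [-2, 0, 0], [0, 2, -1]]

Expansion along first row:
det = 1·det([[0,0],[2,-1]]) - -2·det([[-2,0],[0,-1]]) + -1·det([[-2,0],[0,2]])
    = 1·(0·-1 - 0·2) - -2·(-2·-1 - 0·0) + -1·(-2·2 - 0·0)
    = 1·0 - -2·2 + -1·-4
    = 0 + 4 + 4 = 8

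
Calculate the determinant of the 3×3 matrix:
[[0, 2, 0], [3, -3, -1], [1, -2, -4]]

Expansion along first row:
det = 0·det([[-3,-1],[-2,-4]]) - 2·det([[3,-1],[1,-4]]) + 0·det([[3,-3],[1,-2]])
    = 0·(-3·-4 - -1·-2) - 2·(3·-4 - -1·1) + 0·(3·-2 - -3·1)
    = 0·10 - 2·-11 + 0·-3
    = 0 + 22 + 0 = 22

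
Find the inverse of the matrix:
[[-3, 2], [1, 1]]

For [[a,b],[c,d]], inverse = (1/det)·[[d,-b],[-c,a]]
det = (-3)(1) - (2)(1) = -3 - 2 = -5
Inverse = (1/-5)·[[1, -2], [-1, -3]]
= [[-1/5, 2/5], [1/5, 3/5]]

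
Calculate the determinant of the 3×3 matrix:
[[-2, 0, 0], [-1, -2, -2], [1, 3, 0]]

Expansion along first row:
det = -2·det([[-2,-2],[3,0]]) - 0·det([[-1,-2],[1,0]]) + 0·det([[-1,-2],[1,3]])
    = -2·(-2·0 - -2·3) - 0·(-1·0 - -2·1) + 0·(-1·3 - -2·1)
    = -2·6 - 0·2 + 0·-1
    = -12 + 0 + 0 = -12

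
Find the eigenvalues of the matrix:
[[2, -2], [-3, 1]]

Characteristic equation: det(A - λI) = 0
λ² - (trace)λ + (det) = 0
trace = 2 + 1 = 3, det = (2)(1) - (-2)(-3) = -4
λ² - (3)λ + (-4) = 0
λ = (3 ± √((3)² - 4·(-4))) / 2 = (3 ± √25) / 2
Solving: λ = -1, 4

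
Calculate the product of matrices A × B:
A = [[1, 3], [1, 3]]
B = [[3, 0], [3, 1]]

Matrix multiplication:
C[0][0] = 1×3 + 3×3 = 12
C[0][1] = 1×0 + 3×1 = 3
C[1][0] = 1×3 + 3×3 = 12
C[1][1] = 1×0 + 3×1 = 3
Result: [[12, 3], [12, 3]]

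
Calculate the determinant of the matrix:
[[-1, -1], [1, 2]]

For a 2×2 matrix [[a, b], [c, d]], det = ad - bc
det = (-1)(2) - (-1)(1) = -2 - -1 = -1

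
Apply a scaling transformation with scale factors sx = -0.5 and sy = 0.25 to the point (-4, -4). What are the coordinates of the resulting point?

Scaling matrix:
[[-0.50, 0], [0, 0.25]]
Result: (-4 × -0.5, -4 × 0.25) = (2, -1)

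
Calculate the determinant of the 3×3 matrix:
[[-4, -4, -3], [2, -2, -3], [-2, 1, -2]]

Expansion along first row:
det = -4·det([[-2,-3],[1,-2]]) - -4·det([[2,-3],[-2,-2]]) + -3·det([[2,-2],[-2,1]])
    = -4·(-2·-2 - -3·1) - -4·(2·-2 - -3·-2) + -3·(2·1 - -2·-2)
    = -4·7 - -4·-10 + -3·-2
    = -28 + -40 + 6 = -62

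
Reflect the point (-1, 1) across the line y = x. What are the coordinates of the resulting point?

Reflection across line y = x: (-1, 1) → (1, -1)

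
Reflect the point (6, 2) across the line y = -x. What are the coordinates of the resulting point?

Reflection across line y = -x: (6, 2) → (-2, -6)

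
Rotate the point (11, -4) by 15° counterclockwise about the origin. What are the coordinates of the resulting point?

Rotation matrix for 15°: [[cos 15°, -sin 15°], [sin 15°, cos 15°]] ≈ [[0.965926, -0.258819], [0.258819, 0.965926]]
[[0.965926, -0.258819], [0.258819, 0.965926]] × [11, -4]ᵀ ≈ [11.6605, -1.0167]ᵀ
Result: (11.6605, -1.0167)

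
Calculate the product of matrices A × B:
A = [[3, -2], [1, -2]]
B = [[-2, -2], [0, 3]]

Matrix multiplication:
C[0][0] = 3×-2 + -2×0 = -6
C[0][1] = 3×-2 + -2×3 = -12
C[1][0] = 1×-2 + -2×0 = -2
C[1][1] = 1×-2 + -2×3 = -8
Result: [[-6, -12], [-2, -8]]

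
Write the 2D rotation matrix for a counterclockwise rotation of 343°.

Rotation matrix formula: [[cos θ, -sin θ], [sin θ, cos θ]]
For θ = 343°:
cos(343°) = 0.9563
sin(343°) = -0.2924
Result: [[0.9563, 0.2924], [-0.2924, 0.9563]]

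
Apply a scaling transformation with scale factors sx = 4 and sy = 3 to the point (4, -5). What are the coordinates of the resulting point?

Scaling matrix:
[[4, 0], [0, 3]]
Result: (4 × 4, -5 × 3) = (16, -15)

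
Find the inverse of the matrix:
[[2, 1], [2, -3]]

For [[a,b],[c,d]], inverse = (1/det)·[[d,-b],[-c,a]]
det = (2)(-3) - (1)(2) = -6 - 2 = -8
Inverse = (1/-8)·[[-3, -1], [-2, 2]]
= [[3/8, 1/8], [1/4, -1/4]]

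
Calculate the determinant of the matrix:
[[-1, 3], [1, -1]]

For a 2×2 matrix [[a, b], [c, d]], det = ad - bc
det = (-1)(-1) - (3)(1) = 1 - 3 = -2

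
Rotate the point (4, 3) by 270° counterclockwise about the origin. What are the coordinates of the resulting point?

Rotation matrix for 270°: [[cos 270°, -sin 270°], [sin 270°, cos 270°]] = [[0, 1], [-1, 0]]
[[0, 1], [-1, 0]] × [4, 3]ᵀ = [3, -4]ᵀ
Result: (3, -4)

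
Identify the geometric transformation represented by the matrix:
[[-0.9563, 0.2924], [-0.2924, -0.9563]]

This matrix represents: rotation by 197° counterclockwise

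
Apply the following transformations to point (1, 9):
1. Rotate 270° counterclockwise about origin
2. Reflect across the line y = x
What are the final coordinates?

Step 1: Rotate 270° → (9, -1)
Step 2: Reflect across line y = x → (-1, 9)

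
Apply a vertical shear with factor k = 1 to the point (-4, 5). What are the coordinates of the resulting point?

Shear matrix for vertical shear with factor k = 1:
[[1, 0], [1, 1]]
Result: (-4, 5) → (-4, 1)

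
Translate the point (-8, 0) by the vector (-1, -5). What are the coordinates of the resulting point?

Translation by (-1, -5) (homogeneous matrix [[1, 0, -1], [0, 1, -5], [0, 0, 1]]):
x' = -8 + -1 = -9
y' = 0 + -5 = -5
Result: (-9, -5)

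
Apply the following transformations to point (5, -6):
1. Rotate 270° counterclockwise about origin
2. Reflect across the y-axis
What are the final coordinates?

Step 1: Rotate 270° → (-6, -5)
Step 2: Reflect across y-axis → (6, -5)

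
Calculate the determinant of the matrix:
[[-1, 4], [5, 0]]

For a 2×2 matrix [[a, b], [c, d]], det = ad - bc
det = (-1)(0) - (4)(5) = 0 - 20 = -20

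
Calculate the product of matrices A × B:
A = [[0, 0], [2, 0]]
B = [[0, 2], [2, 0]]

Matrix multiplication:
C[0][0] = 0×0 + 0×2 = 0
C[0][1] = 0×2 + 0×0 = 0
C[1][0] = 2×0 + 0×2 = 0
C[1][1] = 2×2 + 0×0 = 4
Result: [[0, 0], [0, 4]]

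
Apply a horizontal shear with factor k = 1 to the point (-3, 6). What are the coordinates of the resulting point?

Shear matrix for horizontal shear with factor k = 1:
[[1, 1], [0, 1]]
Result: (-3, 6) → (3, 6)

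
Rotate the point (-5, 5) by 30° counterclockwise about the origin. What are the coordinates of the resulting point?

Rotation matrix for 30°: [[cos 30°, -sin 30°], [sin 30°, cos 30°]] ≈ [[0.866025, -0.500000], [0.500000, 0.866025]]
[[0.866025, -0.500000], [0.500000, 0.866025]] × [-5, 5]ᵀ ≈ [-6.8301, 1.8301]ᵀ
Result: (-6.8301, 1.8301)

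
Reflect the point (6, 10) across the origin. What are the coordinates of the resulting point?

Reflection across origin: (6, 10) → (-6, -10)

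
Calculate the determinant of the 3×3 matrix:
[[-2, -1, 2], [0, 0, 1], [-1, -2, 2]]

Expansion along first row:
det = -2·det([[0,1],[-2,2]]) - -1·det([[0,1],[-1,2]]) + 2·det([[0,0],[-1,-2]])
    = -2·(0·2 - 1·-2) - -1·(0·2 - 1·-1) + 2·(0·-2 - 0·-1)
    = -2·2 - -1·1 + 2·0
    = -4 + 1 + 0 = -3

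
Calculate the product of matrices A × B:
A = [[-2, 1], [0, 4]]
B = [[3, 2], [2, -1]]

Matrix multiplication:
C[0][0] = -2×3 + 1×2 = -4
C[0][1] = -2×2 + 1×-1 = -5
C[1][0] = 0×3 + 4×2 = 8
C[1][1] = 0×2 + 4×-1 = -4
Result: [[-4, -5], [8, -4]]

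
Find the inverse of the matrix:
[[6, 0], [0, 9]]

For [[a,b],[c,d]], inverse = (1/det)·[[d,-b],[-c,a]]
det = (6)(9) - (0)(0) = 54 - 0 = 54
Inverse = (1/54)·[[9, 0], [0, 6]]
= [[1/6, 0], [0, 1/9]]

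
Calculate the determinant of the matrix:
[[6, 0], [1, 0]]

For a 2×2 matrix [[a, b], [c, d]], det = ad - bc
det = (6)(0) - (0)(1) = 0 - 0 = 0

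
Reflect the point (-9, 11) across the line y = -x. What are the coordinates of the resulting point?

Reflection across line y = -x: (-9, 11) → (-11, 9)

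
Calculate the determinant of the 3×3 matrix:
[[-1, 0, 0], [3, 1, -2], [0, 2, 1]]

Expansion along first row:
det = -1·det([[1,-2],[2,1]]) - 0·det([[3,-2],[0,1]]) + 0·det([[3,1],[0,2]])
    = -1·(1·1 - -2·2) - 0·(3·1 - -2·0) + 0·(3·2 - 1·0)
    = -1·5 - 0·3 + 0·6
    = -5 + 0 + 0 = -5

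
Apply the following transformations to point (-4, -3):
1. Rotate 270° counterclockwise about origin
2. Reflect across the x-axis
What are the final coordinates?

Step 1: Rotate 270° → (-3, 4)
Step 2: Reflect across x-axis → (-3, -4)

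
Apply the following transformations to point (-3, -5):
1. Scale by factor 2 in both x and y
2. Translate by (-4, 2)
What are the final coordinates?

Step 1: Scale (-3, -5) by 2 → (-6, -10)
Step 2: Translate by (-4, 2) → (-10, -8)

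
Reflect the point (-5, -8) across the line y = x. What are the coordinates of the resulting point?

Reflection across line y = x: (-5, -8) → (-8, -5)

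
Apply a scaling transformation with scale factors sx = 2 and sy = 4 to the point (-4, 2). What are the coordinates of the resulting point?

Scaling matrix:
[[2, 0], [0, 4]]
Result: (-4 × 2, 2 × 4) = (-8, 8)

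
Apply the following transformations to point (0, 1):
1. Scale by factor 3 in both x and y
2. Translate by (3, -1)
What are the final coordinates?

Step 1: Scale (0, 1) by 3 → (0, 3)
Step 2: Translate by (3, -1) → (3, 2)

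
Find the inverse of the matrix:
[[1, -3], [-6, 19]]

For [[a,b],[c,d]], inverse = (1/det)·[[d,-b],[-c,a]]
det = (1)(19) - (-3)(-6) = 19 - 18 = 1
Inverse = [[19, 3], [6, 1]]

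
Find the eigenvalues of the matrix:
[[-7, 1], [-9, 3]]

Characteristic equation: det(A - λI) = 0
λ² - (trace)λ + (det) = 0
trace = -7 + 3 = -4, det = (-7)(3) - (1)(-9) = -12
λ² - (-4)λ + (-12) = 0
λ = (-4 ± √((-4)² - 4·(-12))) / 2 = (-4 ± √64) / 2
Solving: λ = -6, 2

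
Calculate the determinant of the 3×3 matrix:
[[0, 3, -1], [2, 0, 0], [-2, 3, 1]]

Expansion along first row:
det = 0·det([[0,0],[3,1]]) - 3·det([[2,0],[-2,1]]) + -1·det([[2,0],[-2,3]])
    = 0·(0·1 - 0·3) - 3·(2·1 - 0·-2) + -1·(2·3 - 0·-2)
    = 0·0 - 3·2 + -1·6
    = 0 + -6 + -6 = -12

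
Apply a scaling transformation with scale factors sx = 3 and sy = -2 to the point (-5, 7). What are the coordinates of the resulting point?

Scaling matrix:
[[3, 0], [0, -2]]
Result: (-5 × 3, 7 × -2) = (-15, -14)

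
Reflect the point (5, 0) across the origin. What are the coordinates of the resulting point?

Reflection across origin: (5, 0) → (-5, 0)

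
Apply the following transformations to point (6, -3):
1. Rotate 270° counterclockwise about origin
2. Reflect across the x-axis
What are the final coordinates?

Step 1: Rotate 270° → (-3, -6)
Step 2: Reflect across x-axis → (-3, 6)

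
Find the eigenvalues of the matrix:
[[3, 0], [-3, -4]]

Characteristic equation: det(A - λI) = 0
λ² - (trace)λ + (det) = 0
trace = 3 + -4 = -1, det = (3)(-4) - (0)(-3) = -12
λ² - (-1)λ + (-12) = 0
λ = (-1 ± √((-1)² - 4·(-12))) / 2 = (-1 ± √49) / 2
Solving: λ = -4, 3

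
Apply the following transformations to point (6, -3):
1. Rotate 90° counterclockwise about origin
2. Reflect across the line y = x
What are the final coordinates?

Step 1: Rotate 90° → (3, 6)
Step 2: Reflect across line y = x → (6, 3)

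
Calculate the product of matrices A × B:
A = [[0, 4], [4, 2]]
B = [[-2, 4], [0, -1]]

Matrix multiplication:
C[0][0] = 0×-2 + 4×0 = 0
C[0][1] = 0×4 + 4×-1 = -4
C[1][0] = 4×-2 + 2×0 = -8
C[1][1] = 4×4 + 2×-1 = 14
Result: [[0, -4], [-8, 14]]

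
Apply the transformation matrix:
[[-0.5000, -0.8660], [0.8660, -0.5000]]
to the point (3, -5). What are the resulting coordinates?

Matrix multiplication:
[[-0.5000, -0.8660], [0.8660, -0.5000]] × [3, -5]ᵀ
= [(-0.5000)(3) + (-0.8660)(-5), (0.8660)(3) + (-0.5000)(-5)]ᵀ
= [2.8300, 5.0980]ᵀ
Result: (2.8300, 5.0980)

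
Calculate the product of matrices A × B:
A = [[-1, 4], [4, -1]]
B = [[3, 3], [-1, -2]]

Matrix multiplication:
C[0][0] = -1×3 + 4×-1 = -7
C[0][1] = -1×3 + 4×-2 = -11
C[1][0] = 4×3 + -1×-1 = 13
C[1][1] = 4×3 + -1×-2 = 14
Result: [[-7, -11], [13, 14]]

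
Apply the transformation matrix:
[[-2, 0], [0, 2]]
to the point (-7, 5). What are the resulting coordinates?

Matrix multiplication:
[[-2, 0], [0, 2]] × [-7, 5]ᵀ
= [(-2)(-7) + (0)(5), (0)(-7) + (2)(5)]ᵀ
= [14, 10]ᵀ
Result: (14, 10)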